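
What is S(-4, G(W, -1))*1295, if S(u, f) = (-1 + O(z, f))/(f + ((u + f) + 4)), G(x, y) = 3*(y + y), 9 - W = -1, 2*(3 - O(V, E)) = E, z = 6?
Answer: -6475/12 ≈ -539.58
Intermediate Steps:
O(V, E) = 3 - E/2
W = 10 (W = 9 - 1*(-1) = 9 + 1 = 10)
G(x, y) = 6*y (G(x, y) = 3*(2*y) = 6*y)
S(u, f) = (2 - f/2)/(4 + u + 2*f) (S(u, f) = (-1 + (3 - f/2))/(f + ((u + f) + 4)) = (2 - f/2)/(f + ((f + u) + 4)) = (2 - f/2)/(f + (4 + f + u)) = (2 - f/2)/(4 + u + 2*f))
S(-4, G(W, -1))*1295 = ((4 - 6*(-1))/(2*(4 - 4 + 2*(6*(-1)))))*1295 = ((4 - 1*(-6))/(2*(4 - 4 + 2*(-6))))*1295 = ((4 + 6)/(2*(4 - 4 - 12)))*1295 = ((1/2)*10/(-12))*1295 = ((1/2)*(-1/12)*10)*1295 = -5/12*1295 = -6475/12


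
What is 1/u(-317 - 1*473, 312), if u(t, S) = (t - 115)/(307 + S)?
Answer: -619/905 ≈ -0.68398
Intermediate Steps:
u(t, S) = (-115 + t)/(307 + S)
1/u(-317 - 1*473, 312) = 1/((-115 + (-317 - 1*473))/(307 + 312)) = 1/((-115 + (-317 - 473))/619) = 1/((-115 - 790)/619) = 1/((1/619)*(-905)) = 1/(-905/619) = -619/905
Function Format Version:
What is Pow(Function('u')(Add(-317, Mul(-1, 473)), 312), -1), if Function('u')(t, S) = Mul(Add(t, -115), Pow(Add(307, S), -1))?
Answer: Rational(-619, 905) ≈ -0.68398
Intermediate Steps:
Function('u')(t, S) = Mul(Pow(Add(307, S), -1), Add(-115, t)) (Function('u')(t, S) = Mul(Add(-115, t), Pow(Add(307, S), -1)) = Mul(Pow(Add(307, S), -1), Add(-115, t)))
Pow(Function('u')(Add(-317, Mul(-1, 473)), 312), -1) = Pow(Mul(Pow(Add(307, 312), -1), Add(-115, Add(-317, Mul(-1, 473)))), -1) = Pow(Mul(Pow(619, -1), Add(-115, Add(-317, -473))), -1) = Pow(Mul(Rational(1, 619), Add(-115, -790)), -1) = Pow(Mul(Rational(1, 619), -905), -1) = Pow(Rational(-905, 619), -1) = Rational(-619, 905)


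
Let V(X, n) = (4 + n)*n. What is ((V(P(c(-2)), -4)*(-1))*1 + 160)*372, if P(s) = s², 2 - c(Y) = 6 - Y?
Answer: 59520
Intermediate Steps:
c(Y) = -4 + Y (c(Y) = 2 - (6 - Y) = 2 + (-6 + Y) = -4 + Y)
V(X, n) = n*(4 + n)
((V(P(c(-2)), -4)*(-1))*1 + 160)*372 = ((-4*(4 - 4)*(-1))*1 + 160)*372 = ((-4*0*(-1))*1 + 160)*372 = ((0*(-1))*1 + 160)*372 = (0*1 + 160)*372 = (0 + 160)*372 = 160*372 = 59520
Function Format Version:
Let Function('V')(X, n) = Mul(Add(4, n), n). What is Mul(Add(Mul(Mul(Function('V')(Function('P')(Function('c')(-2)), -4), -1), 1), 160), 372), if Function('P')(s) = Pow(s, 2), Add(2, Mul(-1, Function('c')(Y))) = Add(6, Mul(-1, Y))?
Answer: 59520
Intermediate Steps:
Function('c')(Y) = Add(-4, Y) (Function('c')(Y) = Add(2, Mul(-1, Add(6, Mul(-1, Y)))) = Add(2, Add(-6, Y)) = Add(-4, Y))
Function('V')(X, n) = Mul(n, Add(4, n))
Mul(Add(Mul(Mul(Function('V')(Function('P')(Function('c')(-2)), -4), -1), 1), 160), 372) = Mul(Add(Mul(Mul(Mul(-4, Add(4, -4)), -1), 1), 160), 372) = Mul(Add(Mul(Mul(Mul(-4, 0), -1), 1), 160), 372) = Mul(Add(Mul(Mul(0, -1), 1), 160), 372) = Mul(Add(Mul(0, 1), 160), 372) = Mul(Add(0, 160), 372) = Mul(160, 372) = 59520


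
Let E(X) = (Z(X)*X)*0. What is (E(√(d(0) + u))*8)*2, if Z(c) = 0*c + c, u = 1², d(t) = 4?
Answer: 0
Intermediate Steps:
u = 1
Z(c) = c (Z(c) = 0 + c = c)
E(X) = 0 (E(X) = (X*X)*0 = X²*0 = 0)
(E(√(d(0) + u))*8)*2 = (0*8)*2 = 0*2 = 0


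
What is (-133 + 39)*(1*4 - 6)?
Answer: 188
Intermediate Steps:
(-133 + 39)*(1*4 - 6) = -94*(4 - 6) = -94*(-2) = 188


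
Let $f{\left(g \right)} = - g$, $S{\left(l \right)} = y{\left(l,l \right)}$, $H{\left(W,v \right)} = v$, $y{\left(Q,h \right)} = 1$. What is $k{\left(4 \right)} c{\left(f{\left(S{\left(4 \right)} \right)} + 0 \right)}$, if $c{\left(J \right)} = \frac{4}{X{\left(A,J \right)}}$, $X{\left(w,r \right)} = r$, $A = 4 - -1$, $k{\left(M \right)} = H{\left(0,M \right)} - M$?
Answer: $0$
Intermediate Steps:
$k{\left(M \right)} = 0$ ($k{\left(M \right)} = M - M = 0$)
$A = 5$ ($A = 4 + 1 = 5$)
$S{\left(l \right)} = 1$
$c{\left(J \right)} = \frac{4}{J}$
$k{\left(4 \right)} c{\left(f{\left(S{\left(4 \right)} \right)} + 0 \right)} = 0 \frac{4}{\left(-1\right) 1 + 0} = 0 \frac{4}{-1 + 0} = 0 \frac{4}{-1} = 0 \cdot 4 \left(-1\right) = 0 \left(-4\right) = 0$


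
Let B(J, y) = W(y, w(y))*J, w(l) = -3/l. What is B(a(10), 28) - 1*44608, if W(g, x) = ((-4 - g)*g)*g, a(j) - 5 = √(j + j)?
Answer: -170048 - 50176*√5 ≈ -2.8225e+5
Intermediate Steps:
a(j) = 5 + √2*√j (a(j) = 5 + √(j + j) = 5 + √(2*j) = 5 + √2*√j)
W(g, x) = g²*(-4 - g) (W(g, x) = (g*(-4 - g))*g = g²*(-4 - g))
B(J, y) = J*y²*(-4 - y) (B(J, y) = (y²*(-4 - y))*J = J*y²*(-4 - y))
B(a(10), 28) - 1*44608 = -1*(5 + √2*√10)*28²*(4 + 28) - 1*44608 = -1*(5 + 2*√5)*784*32 - 44608 = (-125440 - 50176*√5) - 44608 = -170048 - 50176*√5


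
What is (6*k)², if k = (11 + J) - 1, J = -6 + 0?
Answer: 576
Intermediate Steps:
J = -6
k = 4 (k = (11 - 6) - 1 = 5 - 1 = 4)
(6*k)² = (6*4)² = 24² = 576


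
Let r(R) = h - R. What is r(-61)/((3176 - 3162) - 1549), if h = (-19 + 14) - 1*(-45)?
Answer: -101/1535 ≈ -0.065798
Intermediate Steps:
h = 40 (h = -5 + 45 = 40)
r(R) = 40 - R
r(-61)/((3176 - 3162) - 1549) = (40 - 1*(-61))/((3176 - 3162) - 1549) = (40 + 61)/(14 - 1549) = 101/(-1535) = 101*(-1/1535) = -101/1535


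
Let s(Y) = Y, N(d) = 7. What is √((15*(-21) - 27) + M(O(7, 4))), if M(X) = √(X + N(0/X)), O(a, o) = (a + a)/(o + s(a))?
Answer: √(-41382 + 11*√1001)/11 ≈ 18.415*I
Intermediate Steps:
O(a, o) = 2*a/(a + o) (O(a, o) = (a + a)/(o + a) = (2*a)/(a + o) = 2*a/(a + o))
M(X) = √(7 + X) (M(X) = √(X + 7) = √(7 + X))
√((15*(-21) - 27) + M(O(7, 4))) = √((15*(-21) - 27) + √(7 + 2*7/(7 + 4))) = √((-315 - 27) + √(7 + 2*7/11)) = √(-342 + √(7 + 2*7*(1/11))) = √(-342 + √(7 + 14/11)) = √(-342 + √(91/11)) = √(-342 + √1001/11)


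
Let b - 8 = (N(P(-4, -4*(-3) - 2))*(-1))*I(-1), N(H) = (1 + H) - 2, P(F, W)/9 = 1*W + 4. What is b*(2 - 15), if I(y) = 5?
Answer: 8021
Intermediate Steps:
P(F, W) = 36 + 9*W (P(F, W) = 9*(1*W + 4) = 9*(W + 4) = 9*(4 + W) = 36 + 9*W)
N(H) = -1 + H
b = -617 (b = 8 + ((-1 + (36 + 9*(-4*(-3) - 2)))*(-1))*5 = 8 + ((-1 + (36 + 9*(12 - 2)))*(-1))*5 = 8 + ((-1 + (36 + 9*10))*(-1))*5 = 8 + ((-1 + (36 + 90))*(-1))*5 = 8 + ((-1 + 126)*(-1))*5 = 8 + (125*(-1))*5 = 8 - 125*5 = 8 - 625 = -617)
b*(2 - 15) = -617*(2 - 15) = -617*(-13) = 8021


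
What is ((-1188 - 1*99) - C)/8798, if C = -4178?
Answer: 2891/8798 ≈ 0.32860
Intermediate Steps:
((-1188 - 1*99) - C)/8798 = ((-1188 - 1*99) - 1*(-4178))/8798 = ((-1188 - 99) + 4178)*(1/8798) = (-1287 + 4178)*(1/8798) = 2891*(1/8798) = 2891/8798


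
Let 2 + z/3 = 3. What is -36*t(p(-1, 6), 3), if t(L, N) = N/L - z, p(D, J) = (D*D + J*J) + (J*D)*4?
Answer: 1296/13 ≈ 99.692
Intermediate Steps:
z = 3 (z = -6 + 3*3 = -6 + 9 = 3)
p(D, J) = D² + J² + 4*D*J (p(D, J) = (D² + J²) + (D*J)*4 = (D² + J²) + 4*D*J = D² + J² + 4*D*J)
t(L, N) = -3 + N/L (t(L, N) = N/L - 1*3 = N/L - 3 = -3 + N/L)
-36*t(p(-1, 6), 3) = -36*(-3 + 3/((-1)² + 6² + 4*(-1)*6)) = -36*(-3 + 3/(1 + 36 - 24)) = -36*(-3 + 3/13) = -36*(-36/13) = 1296/13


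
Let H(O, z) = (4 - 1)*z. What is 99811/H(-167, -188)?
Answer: -99811/564 ≈ -176.97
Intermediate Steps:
H(O, z) = 3*z
99811/H(-167, -188) = 99811/((3*(-188))) = 99811/(-564) = 99811*(-1/564) = -99811/564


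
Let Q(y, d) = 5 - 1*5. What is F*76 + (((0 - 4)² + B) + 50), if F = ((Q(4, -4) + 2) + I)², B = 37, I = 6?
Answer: 4967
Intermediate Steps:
Q(y, d) = 0 (Q(y, d) = 5 - 5 = 0)
F = 64 (F = ((0 + 2) + 6)² = (2 + 6)² = 8² = 64)
F*76 + (((0 - 4)² + B) + 50) = 64*76 + (((0 - 4)² + 37) + 50) = 4864 + (((-4)² + 37) + 50) = 4864 + ((16 + 37) + 50) = 4864 + (53 + 50) = 4864 + 103 = 4967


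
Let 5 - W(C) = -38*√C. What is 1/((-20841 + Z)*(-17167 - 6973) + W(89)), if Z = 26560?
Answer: -138056655/19059639989660509 - 38*√89/19059639989660509 ≈ -7.2434e-9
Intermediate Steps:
W(C) = 5 + 38*√C (W(C) = 5 - (-38)*√C = 5 + 38*√C)
1/((-20841 + Z)*(-17167 - 6973) + W(89)) = 1/((-20841 + 26560)*(-17167 - 6973) + (5 + 38*√89)) = 1/(5719*(-24140) + (5 + 38*√89)) = 1/(-138056660 + (5 + 38*√89)) = 1/(-138056655 + 38*√89)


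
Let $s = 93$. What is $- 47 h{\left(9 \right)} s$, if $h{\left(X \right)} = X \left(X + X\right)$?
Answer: $-708102$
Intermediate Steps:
$h{\left(X \right)} = 2 X^{2}$ ($h{\left(X \right)} = X 2 X = 2 X^{2}$)
$- 47 h{\left(9 \right)} s = - 47 \cdot 2 \cdot 9^{2} \cdot 93 = - 47 \cdot 2 \cdot 81 \cdot 93 = \left(-47\right) 162 \cdot 93 = \left(-7614\right) 93 = -708102$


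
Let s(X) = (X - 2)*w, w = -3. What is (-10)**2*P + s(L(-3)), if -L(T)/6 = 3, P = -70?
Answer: -6940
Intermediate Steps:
L(T) = -18 (L(T) = -6*3 = -18)
s(X) = 6 - 3*X (s(X) = (X - 2)*(-3) = (-2 + X)*(-3) = 6 - 3*X)
(-10)**2*P + s(L(-3)) = (-10)**2*(-70) + (6 - 3*(-18)) = 100*(-70) + (6 + 54) = -7000 + 60 = -6940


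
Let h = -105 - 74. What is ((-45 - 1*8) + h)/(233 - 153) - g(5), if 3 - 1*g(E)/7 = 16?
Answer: 881/10 ≈ 88.100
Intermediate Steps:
h = -179
g(E) = -91 (g(E) = 21 - 7*16 = 21 - 112 = -91)
((-45 - 1*8) + h)/(233 - 153) - g(5) = ((-45 - 1*8) - 179)/(233 - 153) - 1*(-91) = ((-45 - 8) - 179)/80 + 91 = (-53 - 179)*(1/80) + 91 = -232*1/80 + 91 = -29/10 + 91 = 881/10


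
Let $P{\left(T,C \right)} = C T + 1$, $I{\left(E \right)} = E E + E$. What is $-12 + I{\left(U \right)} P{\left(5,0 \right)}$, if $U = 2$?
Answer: $-6$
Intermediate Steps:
$I{\left(E \right)} = E + E^{2}$ ($I{\left(E \right)} = E^{2} + E = E + E^{2}$)
$P{\left(T,C \right)} = 1 + C T$
$-12 + I{\left(U \right)} P{\left(5,0 \right)} = -12 + 2 \left(1 + 2\right) \left(1 + 0 \cdot 5\right) = -12 + 2 \cdot 3 \left(1 + 0\right) = -12 + 6 \cdot 1 = -12 + 6 = -6$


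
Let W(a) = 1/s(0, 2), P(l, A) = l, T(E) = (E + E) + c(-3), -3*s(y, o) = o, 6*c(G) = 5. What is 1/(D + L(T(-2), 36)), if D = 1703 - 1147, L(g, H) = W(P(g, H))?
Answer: 2/1109 ≈ 0.0018034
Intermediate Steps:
c(G) = ⅚ (c(G) = (⅙)*5 = ⅚)
s(y, o) = -o/3
T(E) = ⅚ + 2*E (T(E) = (E + E) + ⅚ = 2*E + ⅚ = ⅚ + 2*E)
W(a) = -3/2 (W(a) = 1/(-⅓*2) = 1/(-⅔) = -3/2)
L(g, H) = -3/2
D = 556
1/(D + L(T(-2), 36)) = 1/(556 - 3/2) = 1/(1109/2) = 2/1109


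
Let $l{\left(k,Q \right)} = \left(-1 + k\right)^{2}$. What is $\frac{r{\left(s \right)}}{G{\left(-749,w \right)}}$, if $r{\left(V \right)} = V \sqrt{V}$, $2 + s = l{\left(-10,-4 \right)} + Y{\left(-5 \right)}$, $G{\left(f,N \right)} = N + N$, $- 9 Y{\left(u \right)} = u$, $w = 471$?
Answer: $\frac{1076 \sqrt{269}}{12717} \approx 1.3877$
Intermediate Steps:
$Y{\left(u \right)} = - \frac{u}{9}$
$G{\left(f,N \right)} = 2 N$
$s = \frac{1076}{9}$ ($s = -2 - \left(- \frac{5}{9} - \left(-1 - 10\right)^{2}\right) = -2 + \left(\left(-11\right)^{2} + \frac{5}{9}\right) = -2 + \left(121 + \frac{5}{9}\right) = -2 + \frac{1094}{9} = \frac{1076}{9} \approx 119.56$)
$r{\left(V \right)} = V^{\frac{3}{2}}$
$\frac{r{\left(s \right)}}{G{\left(-749,w \right)}} = \frac{\left(\frac{1076}{9}\right)^{\frac{3}{2}}}{2 \cdot 471} = \frac{\frac{2152}{27} \sqrt{269}}{942} = \frac{2152 \sqrt{269}}{27} \cdot \frac{1}{942} = \frac{1076 \sqrt{269}}{12717}$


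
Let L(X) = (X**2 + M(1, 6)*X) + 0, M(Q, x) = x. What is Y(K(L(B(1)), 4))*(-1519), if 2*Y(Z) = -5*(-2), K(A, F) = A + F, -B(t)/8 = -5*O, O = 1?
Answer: -7595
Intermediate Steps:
B(t) = 40 (B(t) = -(-40) = -8*(-5) = 40)
L(X) = X**2 + 6*X (L(X) = (X**2 + 6*X) + 0 = X**2 + 6*X)
Y(Z) = 5 (Y(Z) = (-5*(-2))/2 = (1/2)*10 = 5)
Y(K(L(B(1)), 4))*(-1519) = 5*(-1519) = -7595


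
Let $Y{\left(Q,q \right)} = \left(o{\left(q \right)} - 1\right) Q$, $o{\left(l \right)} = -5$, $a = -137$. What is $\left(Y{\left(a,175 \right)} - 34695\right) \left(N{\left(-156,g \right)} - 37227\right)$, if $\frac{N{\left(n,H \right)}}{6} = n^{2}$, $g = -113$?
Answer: $-3685009797$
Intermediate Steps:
$N{\left(n,H \right)} = 6 n^{2}$
$Y{\left(Q,q \right)} = - 6 Q$ ($Y{\left(Q,q \right)} = \left(-5 - 1\right) Q = - 6 Q$)
$\left(Y{\left(a,175 \right)} - 34695\right) \left(N{\left(-156,g \right)} - 37227\right) = \left(\left(-6\right) \left(-137\right) - 34695\right) \left(6 \left(-156\right)^{2} - 37227\right) = \left(822 - 34695\right) \left(6 \cdot 24336 - 37227\right) = - 33873 \left(146016 - 37227\right) = \left(-33873\right) 108789 = -3685009797$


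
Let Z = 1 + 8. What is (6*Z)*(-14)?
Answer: -756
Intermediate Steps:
Z = 9
(6*Z)*(-14) = (6*9)*(-14) = 54*(-14) = -756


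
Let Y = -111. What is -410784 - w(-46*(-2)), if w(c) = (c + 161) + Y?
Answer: -410926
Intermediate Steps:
w(c) = 50 + c (w(c) = (c + 161) - 111 = (161 + c) - 111 = 50 + c)
-410784 - w(-46*(-2)) = -410784 - (50 - 46*(-2)) = -410784 - (50 + 92) = -410784 - 1*142 = -410784 - 142 = -410926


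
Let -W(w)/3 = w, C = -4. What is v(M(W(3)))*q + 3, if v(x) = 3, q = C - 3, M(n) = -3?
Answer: -18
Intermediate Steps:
W(w) = -3*w
q = -7 (q = -4 - 3 = -7)
v(M(W(3)))*q + 3 = 3*(-7) + 3 = -21 + 3 = -18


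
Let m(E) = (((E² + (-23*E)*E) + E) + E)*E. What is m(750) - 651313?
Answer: -9280776313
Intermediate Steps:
m(E) = E*(-22*E² + 2*E) (m(E) = (((E² - 23*E²) + E) + E)*E = ((-22*E² + E) + E)*E = ((E - 22*E²) + E)*E = (-22*E² + 2*E)*E = E*(-22*E² + 2*E))
m(750) - 651313 = 750²*(2 - 22*750) - 651313 = 562500*(2 - 16500) - 651313 = 562500*(-16498) - 651313 = -9280125000 - 651313 = -9280776313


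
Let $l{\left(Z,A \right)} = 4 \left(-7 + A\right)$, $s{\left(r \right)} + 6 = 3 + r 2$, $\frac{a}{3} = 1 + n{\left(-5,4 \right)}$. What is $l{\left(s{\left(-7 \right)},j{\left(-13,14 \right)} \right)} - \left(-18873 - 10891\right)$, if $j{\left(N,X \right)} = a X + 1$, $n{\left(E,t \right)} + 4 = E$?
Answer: $28396$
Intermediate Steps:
$n{\left(E,t \right)} = -4 + E$
$a = -24$ ($a = 3 \left(1 - 9\right) = 3 \left(-8\right) = -24$)
$s{\left(r \right)} = -3 + 2 r$ ($s{\left(r \right)} = -6 + \left(3 + r 2\right) = -6 + \left(3 + 2 r\right) = -3 + 2 r$)
$j{\left(N,X \right)} = 1 - 24 X$ ($j{\left(N,X \right)} = - 24 X + 1 = 1 - 24 X$)
$l{\left(Z,A \right)} = -28 + 4 A$
$l{\left(s{\left(-7 \right)},j{\left(-13,14 \right)} \right)} - \left(-18873 - 10891\right) = \left(-28 + 4 \left(1 - 336\right)\right) - \left(-18873 - 10891\right) = \left(-28 + 4 \left(1 - 336\right)\right) - -29764 = \left(-28 + 4 \left(-335\right)\right) + 29764 = \left(-28 - 1340\right) + 29764 = -1368 + 29764 = 28396$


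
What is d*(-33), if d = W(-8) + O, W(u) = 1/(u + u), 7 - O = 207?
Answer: 105633/16 ≈ 6602.1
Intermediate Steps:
O = -200 (O = 7 - 1*207 = 7 - 207 = -200)
W(u) = 1/(2*u)
d = -3201/16 (d = (1/2)/(-8) - 200 = (1/2)*(-1/8) - 200 = -1/16 - 200 = -3201/16 ≈ -200.06)
d*(-33) = -3201/16*(-33) = 105633/16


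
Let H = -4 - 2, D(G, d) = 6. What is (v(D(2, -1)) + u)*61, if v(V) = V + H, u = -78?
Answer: -4758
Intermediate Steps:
H = -6
v(V) = -6 + V (v(V) = V - 6 = -6 + V)
(v(D(2, -1)) + u)*61 = ((-6 + 6) - 78)*61 = (0 - 78)*61 = -78*61 = -4758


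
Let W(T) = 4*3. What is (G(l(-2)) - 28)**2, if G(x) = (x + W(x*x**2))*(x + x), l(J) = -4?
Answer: 8464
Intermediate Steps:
W(T) = 12
G(x) = 2*x*(12 + x) (G(x) = (x + 12)*(x + x) = (12 + x)*(2*x) = 2*x*(12 + x))
(G(l(-2)) - 28)**2 = (2*(-4)*(12 - 4) - 28)**2 = (2*(-4)*8 - 28)**2 = (-64 - 28)**2 = (-92)**2 = 8464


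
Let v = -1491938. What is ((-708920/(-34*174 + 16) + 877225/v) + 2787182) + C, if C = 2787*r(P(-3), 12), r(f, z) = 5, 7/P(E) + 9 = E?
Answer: 1232885028403043/440121710 ≈ 2.8012e+6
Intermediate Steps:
P(E) = 7/(-9 + E)
C = 13935 (C = 2787*5 = 13935)
((-708920/(-34*174 + 16) + 877225/v) + 2787182) + C = ((-708920/(-34*174 + 16) + 877225/(-1491938)) + 2787182) + 13935 = ((-708920/(-5916 + 16) + 877225*(-1/1491938)) + 2787182) + 13935 = ((-708920/(-5900) - 877225/1491938) + 2787182) + 13935 = ((-708920*(-1/5900) - 877225/1491938) + 2787182) + 13935 = ((35446/295 - 877225/1491938) + 2787182) + 13935 = (52624452973/440121710 + 2787182) + 13935 = 1226751932374193/440121710 + 13935 = 1232885028403043/440121710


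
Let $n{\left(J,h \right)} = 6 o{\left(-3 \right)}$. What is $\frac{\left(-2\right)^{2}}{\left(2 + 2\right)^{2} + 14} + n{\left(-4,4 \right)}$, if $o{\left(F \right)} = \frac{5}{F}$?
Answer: $- \frac{148}{15} \approx -9.8667$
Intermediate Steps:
$n{\left(J,h \right)} = -10$ ($n{\left(J,h \right)} = 6 \frac{5}{-3} = 6 \cdot 5 \left(- \frac{1}{3}\right) = 6 \left(- \frac{5}{3}\right) = -10$)
$\frac{\left(-2\right)^{2}}{\left(2 + 2\right)^{2} + 14} + n{\left(-4,4 \right)} = \frac{\left(-2\right)^{2}}{\left(2 + 2\right)^{2} + 14} - 10 = \frac{1}{4^{2} + 14} \cdot 4 - 10 = \frac{1}{16 + 14} \cdot 4 - 10 = \frac{1}{30} \cdot 4 - 10 = \frac{2}{15} - 10 = - \frac{148}{15}$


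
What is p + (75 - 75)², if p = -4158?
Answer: -4158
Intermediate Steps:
p + (75 - 75)² = -4158 + (75 - 75)² = -4158 + 0² = -4158 + 0 = -4158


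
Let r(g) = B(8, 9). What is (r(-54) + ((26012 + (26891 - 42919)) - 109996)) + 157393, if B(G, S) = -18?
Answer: 57363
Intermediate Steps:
r(g) = -18
(r(-54) + ((26012 + (26891 - 42919)) - 109996)) + 157393 = (-18 + ((26012 + (26891 - 42919)) - 109996)) + 157393 = (-18 + ((26012 - 16028) - 109996)) + 157393 = (-18 + (9984 - 109996)) + 157393 = (-18 - 100012) + 157393 = -100030 + 157393 = 57363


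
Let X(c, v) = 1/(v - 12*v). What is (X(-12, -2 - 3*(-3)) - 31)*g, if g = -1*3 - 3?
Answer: 14328/77 ≈ 186.08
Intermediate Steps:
g = -6 (g = -3 - 3 = -6)
X(c, v) = -1/(11*v) (X(c, v) = 1/(-11*v) = -1/(11*v))
(X(-12, -2 - 3*(-3)) - 31)*g = (-1/(11*(-2 - 3*(-3))) - 31)*(-6) = (-1/(11*(-2 + 9)) - 31)*(-6) = (-1/11/7 - 31)*(-6) = (-1/11*⅐ - 31)*(-6) = (-1/77 - 31)*(-6) = -2388/77*(-6) = 14328/77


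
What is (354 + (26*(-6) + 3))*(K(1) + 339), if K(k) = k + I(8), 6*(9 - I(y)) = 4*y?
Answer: 69077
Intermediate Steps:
I(y) = 9 - 2*y/3
K(k) = 11/3 + k (K(k) = k + (9 - ⅔*8) = k + (9 - 16/3) = k + 11/3 = 11/3 + k)
(354 + (26*(-6) + 3))*(K(1) + 339) = (354 + (26*(-6) + 3))*((11/3 + 1) + 339) = (354 + (-156 + 3))*(14/3 + 339) = (354 - 153)*(1031/3) = 201*(1031/3) = 69077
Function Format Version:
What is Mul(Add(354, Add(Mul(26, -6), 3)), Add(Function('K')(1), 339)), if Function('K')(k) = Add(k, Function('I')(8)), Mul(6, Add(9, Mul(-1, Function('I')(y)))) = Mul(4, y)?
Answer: 69077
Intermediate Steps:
Function('I')(y) = Add(9, Mul(Rational(-2, 3), y)) (Function('I')(y) = Add(9, Mul(Rational(-1, 6), Mul(4, y))) = Add(9, Mul(Rational(-2, 3), y)))
Function('K')(k) = Add(Rational(11, 3), k) (Function('K')(k) = Add(k, Add(9, Mul(Rational(-2, 3), 8))) = Add(k, Add(9, Rational(-16, 3))) = Add(k, Rational(11, 3)) = Add(Rational(11, 3), k))
Mul(Add(354, Add(Mul(26, -6), 3)), Add(Function('K')(1), 339)) = Mul(Add(354, Add(Mul(26, -6), 3)), Add(Add(Rational(11, 3), 1), 339)) = Mul(Add(354, Add(-156, 3)), Add(Rational(14, 3), 339)) = Mul(Add(354, -153), Rational(1031, 3)) = Mul(201, Rational(1031, 3)) = 69077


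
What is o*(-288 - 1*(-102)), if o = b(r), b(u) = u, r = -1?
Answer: 186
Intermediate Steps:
o = -1
o*(-288 - 1*(-102)) = -(-288 - 1*(-102)) = -(-288 + 102) = -1*(-186) = 186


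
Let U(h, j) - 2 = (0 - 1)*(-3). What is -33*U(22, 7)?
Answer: -165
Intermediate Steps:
U(h, j) = 5 (U(h, j) = 2 + (0 - 1)*(-3) = 2 - 1*(-3) = 2 + 3 = 5)
-33*U(22, 7) = -33*5 = -165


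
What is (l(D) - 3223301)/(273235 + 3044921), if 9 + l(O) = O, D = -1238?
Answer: -806137/829539 ≈ -0.97179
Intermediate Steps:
l(O) = -9 + O
(l(D) - 3223301)/(273235 + 3044921) = ((-9 - 1238) - 3223301)/(273235 + 3044921) = (-1247 - 3223301)/3318156 = -3224548*1/3318156 = -806137/829539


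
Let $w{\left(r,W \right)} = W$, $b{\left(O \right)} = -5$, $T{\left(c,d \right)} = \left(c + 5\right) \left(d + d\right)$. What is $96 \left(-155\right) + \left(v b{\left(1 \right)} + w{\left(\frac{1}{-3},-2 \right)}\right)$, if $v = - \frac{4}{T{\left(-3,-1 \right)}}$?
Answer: $-14887$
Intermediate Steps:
$T{\left(c,d \right)} = 2 d \left(5 + c\right)$ ($T{\left(c,d \right)} = \left(5 + c\right) 2 d = 2 d \left(5 + c\right)$)
$v = 1$ ($v = - \frac{4}{2 \left(-1\right) \left(5 - 3\right)} = - \frac{4}{2 \left(-1\right) 2} = - \frac{4}{-4} = \left(-4\right) \left(- \frac{1}{4}\right) = 1$)
$96 \left(-155\right) + \left(v b{\left(1 \right)} + w{\left(\frac{1}{-3},-2 \right)}\right) = 96 \left(-155\right) + \left(1 \left(-5\right) - 2\right) = -14880 - 7 = -14887$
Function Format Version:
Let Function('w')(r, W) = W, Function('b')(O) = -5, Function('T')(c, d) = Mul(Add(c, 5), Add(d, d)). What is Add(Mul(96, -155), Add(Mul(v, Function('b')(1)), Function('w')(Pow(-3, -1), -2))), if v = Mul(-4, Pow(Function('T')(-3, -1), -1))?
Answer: -14887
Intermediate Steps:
Function('T')(c, d) = Mul(2, d, Add(5, c)) (Function('T')(c, d) = Mul(Add(5, c), Mul(2, d)) = Mul(2, d, Add(5, c)))
v = 1 (v = Mul(-4, Pow(Mul(2, -1, Add(5, -3)), -1)) = Mul(-4, Pow(Mul(2, -1, 2), -1)) = Mul(-4, Pow(-4, -1)) = Mul(-4, Rational(-1, 4)) = 1)
Add(Mul(96, -155), Add(Mul(v, Function('b')(1)), Function('w')(Pow(-3, -1), -2))) = Add(Mul(96, -155), Add(Mul(1, -5), -2)) = Add(-14880, Add(-5, -2)) = Add(-14880, -7) = -14887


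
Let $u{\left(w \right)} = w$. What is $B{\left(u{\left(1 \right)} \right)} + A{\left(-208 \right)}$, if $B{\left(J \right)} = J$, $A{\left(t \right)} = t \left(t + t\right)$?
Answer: $86529$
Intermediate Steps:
$A{\left(t \right)} = 2 t^{2}$ ($A{\left(t \right)} = t 2 t = 2 t^{2}$)
$B{\left(u{\left(1 \right)} \right)} + A{\left(-208 \right)} = 1 + 2 \left(-208\right)^{2} = 1 + 2 \cdot 43264 = 1 + 86528 = 86529$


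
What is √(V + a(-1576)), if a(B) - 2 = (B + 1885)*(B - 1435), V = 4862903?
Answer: √3932506 ≈ 1983.1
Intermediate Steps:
a(B) = 2 + (-1435 + B)*(1885 + B) (a(B) = 2 + (B + 1885)*(B - 1435) = 2 + (1885 + B)*(-1435 + B) = 2 + (-1435 + B)*(1885 + B))
√(V + a(-1576)) = √(4862903 + (-2704973 + (-1576)² + 450*(-1576))) = √(4862903 + (-2704973 + 2483776 - 709200)) = √(4862903 - 930397) = √3932506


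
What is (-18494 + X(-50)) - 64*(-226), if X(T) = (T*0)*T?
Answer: -4030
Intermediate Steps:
X(T) = 0 (X(T) = 0*T = 0)
(-18494 + X(-50)) - 64*(-226) = (-18494 + 0) - 64*(-226) = -18494 + 14464 = -4030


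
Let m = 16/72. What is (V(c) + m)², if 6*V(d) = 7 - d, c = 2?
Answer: 361/324 ≈ 1.1142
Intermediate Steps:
V(d) = 7/6 - d/6 (V(d) = (7 - d)/6 = 7/6 - d/6)
m = 2/9 (m = 16*(1/72) = 2/9 ≈ 0.22222)
(V(c) + m)² = ((7/6 - ⅙*2) + 2/9)² = ((7/6 - ⅓) + 2/9)² = (⅚ + 2/9)² = (19/18)² = 361/324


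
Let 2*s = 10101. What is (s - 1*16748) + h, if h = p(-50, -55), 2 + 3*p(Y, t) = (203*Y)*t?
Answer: 1046311/6 ≈ 1.7439e+5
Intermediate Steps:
s = 10101/2 (s = (½)*10101 = 10101/2 ≈ 5050.5)
p(Y, t) = -⅔ + 203*Y*t/3 (p(Y, t) = -⅔ + ((203*Y)*t)/3 = -⅔ + (203*Y*t)/3 = -⅔ + 203*Y*t/3)
h = 558248/3 (h = -⅔ + (203/3)*(-50)*(-55) = -⅔ + 558250/3 = 558248/3 ≈ 1.8608e+5)
(s - 1*16748) + h = (10101/2 - 1*16748) + 558248/3 = (10101/2 - 16748) + 558248/3 = -23395/2 + 558248/3 = 1046311/6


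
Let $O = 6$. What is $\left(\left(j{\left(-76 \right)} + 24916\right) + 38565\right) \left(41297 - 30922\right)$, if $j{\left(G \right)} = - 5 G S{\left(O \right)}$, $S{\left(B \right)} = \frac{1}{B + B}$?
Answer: $\frac{1976831750}{3} \approx 6.5894 \cdot 10^{8}$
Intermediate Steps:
$S{\left(B \right)} = \frac{1}{2 B}$
$j{\left(G \right)} = - \frac{5 G}{12}$ ($j{\left(G \right)} = - 5 G \frac{1}{2 \cdot 6} = - 5 G \frac{1}{2} \cdot \frac{1}{6} = - 5 G \frac{1}{12} = - \frac{5 G}{12}$)
$\left(\left(j{\left(-76 \right)} + 24916\right) + 38565\right) \left(41297 - 30922\right) = \left(\left(\left(- \frac{5}{12}\right) \left(-76\right) + 24916\right) + 38565\right) \left(41297 - 30922\right) = \left(\left(\frac{95}{3} + 24916\right) + 38565\right) \left(41297 - 30922\right) = \left(\frac{74843}{3} + 38565\right) 10375 = \frac{190538}{3} \cdot 10375 = \frac{1976831750}{3}$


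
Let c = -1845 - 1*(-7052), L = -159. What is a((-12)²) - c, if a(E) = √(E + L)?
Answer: -5207 + I*√15 ≈ -5207.0 + 3.873*I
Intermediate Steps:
a(E) = √(-159 + E) (a(E) = √(E - 159) = √(-159 + E))
c = 5207 (c = -1845 + 7052 = 5207)
a((-12)²) - c = √(-159 + (-12)²) - 1*5207 = √(-159 + 144) - 5207 = √(-15) - 5207 = I*√15 - 5207 = -5207 + I*√15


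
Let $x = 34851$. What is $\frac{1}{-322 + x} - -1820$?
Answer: $\frac{62842781}{34529} \approx 1820.0$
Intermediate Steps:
$\frac{1}{-322 + x} - -1820 = \frac{1}{-322 + 34851} - -1820 = \frac{1}{34529} + 1820 = \frac{62842781}{34529}$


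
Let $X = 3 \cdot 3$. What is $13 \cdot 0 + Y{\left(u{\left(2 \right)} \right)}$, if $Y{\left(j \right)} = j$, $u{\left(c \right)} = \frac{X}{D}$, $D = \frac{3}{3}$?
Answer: $9$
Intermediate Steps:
$D = 1$ ($D = 3 \cdot \frac{1}{3} = 1$)
$X = 9$
$u{\left(c \right)} = 9$ ($u{\left(c \right)} = \frac{9}{1} = 9 \cdot 1 = 9$)
$13 \cdot 0 + Y{\left(u{\left(2 \right)} \right)} = 13 \cdot 0 + 9 = 0 + 9 = 9$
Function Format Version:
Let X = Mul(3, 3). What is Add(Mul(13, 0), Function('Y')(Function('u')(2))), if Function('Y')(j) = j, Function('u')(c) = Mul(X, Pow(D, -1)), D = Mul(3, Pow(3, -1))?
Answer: 9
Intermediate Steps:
D = 1 (D = Mul(3, Rational(1, 3)) = 1)
X = 9
Function('u')(c) = 9 (Function('u')(c) = Mul(9, Pow(1, -1)) = Mul(9, 1) = 9)
Add(Mul(13, 0), Function('Y')(Function('u')(2))) = Add(Mul(13, 0), 9) = Add(0, 9) = 9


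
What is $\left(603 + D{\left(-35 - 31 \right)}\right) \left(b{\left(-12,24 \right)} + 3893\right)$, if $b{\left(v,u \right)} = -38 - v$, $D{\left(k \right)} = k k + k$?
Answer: $18921231$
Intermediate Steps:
$D{\left(k \right)} = k + k^{2}$ ($D{\left(k \right)} = k^{2} + k = k + k^{2}$)
$\left(603 + D{\left(-35 - 31 \right)}\right) \left(b{\left(-12,24 \right)} + 3893\right) = \left(603 + \left(-35 - 31\right) \left(1 - 66\right)\right) \left(\left(-38 - -12\right) + 3893\right) = \left(603 + \left(-35 - 31\right) \left(1 - 66\right)\right) \left(\left(-38 + 12\right) + 3893\right) = \left(603 - 66 \left(1 - 66\right)\right) \left(-26 + 3893\right) = \left(603 - -4290\right) 3867 = \left(603 + 4290\right) 3867 = 4893 \cdot 3867 = 18921231$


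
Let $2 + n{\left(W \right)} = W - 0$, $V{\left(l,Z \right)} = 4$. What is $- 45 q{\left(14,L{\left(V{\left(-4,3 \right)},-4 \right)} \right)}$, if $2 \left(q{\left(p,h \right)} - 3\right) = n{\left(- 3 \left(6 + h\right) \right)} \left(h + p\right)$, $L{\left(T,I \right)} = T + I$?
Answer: $6165$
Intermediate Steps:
$L{\left(T,I \right)} = I + T$
$n{\left(W \right)} = -2 + W$ ($n{\left(W \right)} = -2 + \left(W - 0\right) = -2 + \left(W + 0\right) = -2 + W$)
$q{\left(p,h \right)} = 3 + \frac{\left(-20 - 3 h\right) \left(h + p\right)}{2}$ ($q{\left(p,h \right)} = 3 + \frac{\left(-2 - 3 \left(6 + h\right)\right) \left(h + p\right)}{2} = 3 + \frac{\left(-2 - \left(18 + 3 h\right)\right) \left(h + p\right)}{2} = 3 + \frac{\left(-20 - 3 h\right) \left(h + p\right)}{2}$)
$- 45 q{\left(14,L{\left(V{\left(-4,3 \right)},-4 \right)} \right)} = - 45 \left(3 - \frac{\left(-4 + 4\right) \left(20 + 3 \left(-4 + 4\right)\right)}{2} - 7 \left(20 + 3 \left(-4 + 4\right)\right)\right) = - 45 \left(3 - 0 \left(20 + 3 \cdot 0\right) - 7 \left(20 + 3 \cdot 0\right)\right) = - 45 \left(3 - 0 \left(20 + 0\right) - 7 \left(20 + 0\right)\right) = - 45 \left(3 - 0 \cdot 20 - 7 \cdot 20\right) = - 45 \left(3 + 0 - 140\right) = \left(-45\right) \left(-137\right) = 6165$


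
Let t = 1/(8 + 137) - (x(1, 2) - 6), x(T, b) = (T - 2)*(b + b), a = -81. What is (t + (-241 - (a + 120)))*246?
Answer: -9630654/145 ≈ -66418.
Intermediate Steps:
x(T, b) = 2*b*(-2 + T) (x(T, b) = (-2 + T)*(2*b) = 2*b*(-2 + T))
t = 1451/145 (t = 1/(8 + 137) - (2*2*(-2 + 1) - 6) = 1/145 - (2*2*(-1) - 6) = 1/145 - (-4 - 6) = 1/145 - 1*(-10) = 1/145 + 10 = 1451/145 ≈ 10.007)
(t + (-241 - (a + 120)))*246 = (1451/145 + (-241 - (-81 + 120)))*246 = (1451/145 + (-241 - 1*39))*246 = (1451/145 + (-241 - 39))*246 = (1451/145 - 280)*246 = -39149/145*246 = -9630654/145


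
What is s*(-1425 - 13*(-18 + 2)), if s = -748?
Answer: 910316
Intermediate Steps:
s*(-1425 - 13*(-18 + 2)) = -748*(-1425 - 13*(-18 + 2)) = -748*(-1425 - 13*(-16)) = -748*(-1425 + 208) = -748*(-1217) = 910316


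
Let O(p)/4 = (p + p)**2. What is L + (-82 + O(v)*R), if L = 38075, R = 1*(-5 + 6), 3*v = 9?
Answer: 38137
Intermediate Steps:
v = 3 (v = (1/3)*9 = 3)
O(p) = 16*p**2 (O(p) = 4*(p + p)**2 = 4*(2*p)**2 = 4*(4*p**2) = 16*p**2)
R = 1 (R = 1*1 = 1)
L + (-82 + O(v)*R) = 38075 + (-82 + (16*3**2)*1) = 38075 + (-82 + (16*9)*1) = 38075 + (-82 + 144*1) = 38075 + (-82 + 144) = 38075 + 62 = 38137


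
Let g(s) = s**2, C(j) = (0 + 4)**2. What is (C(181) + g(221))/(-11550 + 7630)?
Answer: -48857/3920 ≈ -12.464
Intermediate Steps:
C(j) = 16 (C(j) = 4**2 = 16)
(C(181) + g(221))/(-11550 + 7630) = (16 + 221**2)/(-11550 + 7630) = (16 + 48841)/(-3920) = 48857*(-1/3920) = -48857/3920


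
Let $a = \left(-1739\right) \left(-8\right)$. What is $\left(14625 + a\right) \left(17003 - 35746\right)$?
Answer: $-534868991$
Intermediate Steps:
$a = 13912$
$\left(14625 + a\right) \left(17003 - 35746\right) = \left(14625 + 13912\right) \left(17003 - 35746\right) = 28537 \left(-18743\right) = -534868991$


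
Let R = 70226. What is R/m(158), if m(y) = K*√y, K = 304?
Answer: 35113*√158/24016 ≈ 18.378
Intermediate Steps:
m(y) = 304*√y
R/m(158) = 70226/((304*√158)) = 70226*(√158/48032) = 35113*√158/24016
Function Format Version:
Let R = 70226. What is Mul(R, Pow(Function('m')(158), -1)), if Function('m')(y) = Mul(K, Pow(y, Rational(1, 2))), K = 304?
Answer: Mul(Rational(35113, 24016), Pow(158, Rational(1, 2))) ≈ 18.378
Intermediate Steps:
Function('m')(y) = Mul(304, Pow(y, Rational(1, 2)))
Mul(R, Pow(Function('m')(158), -1)) = Mul(70226, Pow(Mul(304, Pow(158, Rational(1, 2))), -1)) = Mul(70226, Mul(Rational(1, 48032), Pow(158, Rational(1, 2)))) = Mul(Rational(35113, 24016), Pow(158, Rational(1, 2)))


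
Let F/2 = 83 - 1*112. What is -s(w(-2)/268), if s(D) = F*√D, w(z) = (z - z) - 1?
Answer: 29*I*√67/67 ≈ 3.5429*I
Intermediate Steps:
w(z) = -1 (w(z) = 0 - 1 = -1)
F = -58 (F = 2*(83 - 1*112) = 2*(83 - 112) = 2*(-29) = -58)
s(D) = -58*√D
-s(w(-2)/268) = -(-58)*√(-1/268) = -(-58)*I*√67/134 = -(-29)*I*√67/67 = 29*I*√67/67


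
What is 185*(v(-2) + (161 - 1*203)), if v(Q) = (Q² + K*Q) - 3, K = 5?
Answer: -9435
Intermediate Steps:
v(Q) = -3 + Q² + 5*Q (v(Q) = (Q² + 5*Q) - 3 = -3 + Q² + 5*Q)
185*(v(-2) + (161 - 1*203)) = 185*((-3 + (-2)² + 5*(-2)) + (161 - 1*203)) = 185*((-3 + 4 - 10) + (161 - 203)) = 185*(-9 - 42) = 185*(-51) = -9435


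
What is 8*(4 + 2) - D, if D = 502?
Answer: -454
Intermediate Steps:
8*(4 + 2) - D = 8*(4 + 2) - 1*502 = 8*6 - 502 = 48 - 502 = -454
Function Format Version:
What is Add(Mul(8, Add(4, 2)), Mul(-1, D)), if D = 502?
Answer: -454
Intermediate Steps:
Add(Mul(8, Add(4, 2)), Mul(-1, D)) = Add(Mul(8, Add(4, 2)), Mul(-1, 502)) = Add(Mul(8, 6), -502) = Add(48, -502) = -454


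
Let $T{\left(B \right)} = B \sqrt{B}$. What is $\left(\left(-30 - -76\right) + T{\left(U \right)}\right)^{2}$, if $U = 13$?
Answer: $4313 + 1196 \sqrt{13} \approx 8625.2$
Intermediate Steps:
$T{\left(B \right)} = B^{\frac{3}{2}}$
$\left(\left(-30 - -76\right) + T{\left(U \right)}\right)^{2} = \left(\left(-30 - -76\right) + 13^{\frac{3}{2}}\right)^{2} = \left(\left(-30 + 76\right) + 13 \sqrt{13}\right)^{2} = \left(46 + 13 \sqrt{13}\right)^{2}$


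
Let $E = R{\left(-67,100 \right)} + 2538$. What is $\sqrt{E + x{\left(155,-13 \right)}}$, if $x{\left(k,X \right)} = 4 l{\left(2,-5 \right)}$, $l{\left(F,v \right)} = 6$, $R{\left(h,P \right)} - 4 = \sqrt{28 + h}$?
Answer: $\sqrt{2566 + i \sqrt{39}} \approx 50.656 + 0.0616 i$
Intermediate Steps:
$R{\left(h,P \right)} = 4 + \sqrt{28 + h}$
$x{\left(k,X \right)} = 24$ ($x{\left(k,X \right)} = 4 \cdot 6 = 24$)
$E = 2542 + i \sqrt{39}$ ($E = \left(4 + \sqrt{28 - 67}\right) + 2538 = \left(4 + \sqrt{-39}\right) + 2538 = \left(4 + i \sqrt{39}\right) + 2538 = 2542 + i \sqrt{39} \approx 2542.0 + 6.245 i$)
$\sqrt{E + x{\left(155,-13 \right)}} = \sqrt{\left(2542 + i \sqrt{39}\right) + 24} = \sqrt{2566 + i \sqrt{39}}$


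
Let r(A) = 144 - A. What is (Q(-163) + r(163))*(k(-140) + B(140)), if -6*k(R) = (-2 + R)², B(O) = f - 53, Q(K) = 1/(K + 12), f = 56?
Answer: 28909510/453 ≈ 63818.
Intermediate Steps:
Q(K) = 1/(12 + K)
B(O) = 3 (B(O) = 56 - 53 = 3)
k(R) = -(-2 + R)²/6
(Q(-163) + r(163))*(k(-140) + B(140)) = (1/(12 - 163) + (144 - 1*163))*(-(-2 - 140)²/6 + 3) = (1/(-151) + (144 - 163))*(-⅙*(-142)² + 3) = (-1/151 - 19)*(-⅙*20164 + 3) = -2870*(-10082/3 + 3)/151 = -2870/151*(-10073/3) = 28909510/453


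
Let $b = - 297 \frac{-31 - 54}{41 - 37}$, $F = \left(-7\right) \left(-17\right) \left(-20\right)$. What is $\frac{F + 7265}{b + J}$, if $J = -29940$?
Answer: $- \frac{3908}{18903} \approx -0.20674$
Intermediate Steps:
$F = -2380$ ($F = 119 \left(-20\right) = -2380$)
$b = \frac{25245}{4}$ ($b = - 297 \left(- \frac{85}{41 - 37}\right) = - 297 \left(- \frac{85}{4}\right) = - 297 \left(\left(-85\right) \frac{1}{4}\right) = \left(-297\right) \left(- \frac{85}{4}\right) = \frac{25245}{4} \approx 6311.3$)
$\frac{F + 7265}{b + J} = \frac{-2380 + 7265}{\frac{25245}{4} - 29940} = \frac{4885}{- \frac{94515}{4}} = 4885 \left(- \frac{4}{94515}\right) = - \frac{3908}{18903}$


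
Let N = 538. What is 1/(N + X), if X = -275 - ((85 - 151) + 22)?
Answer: 1/307 ≈ 0.0032573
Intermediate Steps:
X = -231 (X = -275 - (-66 + 22) = -275 - 1*(-44) = -275 + 44 = -231)
1/(N + X) = 1/(538 - 231) = 1/307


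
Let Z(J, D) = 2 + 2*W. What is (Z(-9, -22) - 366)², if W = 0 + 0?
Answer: 132496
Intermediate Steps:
W = 0
Z(J, D) = 2 (Z(J, D) = 2 + 2*0 = 2 + 0 = 2)
(Z(-9, -22) - 366)² = (2 - 366)² = (-364)² = 132496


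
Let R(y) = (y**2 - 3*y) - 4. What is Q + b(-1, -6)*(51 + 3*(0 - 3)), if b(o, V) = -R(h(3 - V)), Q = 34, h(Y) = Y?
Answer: -2066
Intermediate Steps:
R(y) = -4 + y**2 - 3*y
b(o, V) = 13 - (3 - V)**2 - 3*V (b(o, V) = -(-4 + (3 - V)**2 - 3*(3 - V)) = -(-4 + (3 - V)**2 + (-9 + 3*V)) = -(-13 + (3 - V)**2 + 3*V) = 13 - (3 - V)**2 - 3*V)
Q + b(-1, -6)*(51 + 3*(0 - 3)) = 34 + (4 - 1*(-6)**2 + 3*(-6))*(51 + 3*(0 - 3)) = 34 + (4 - 1*36 - 18)*(51 + 3*(-3)) = 34 + (4 - 36 - 18)*(51 - 9) = 34 - 50*42 = 34 - 2100 = -2066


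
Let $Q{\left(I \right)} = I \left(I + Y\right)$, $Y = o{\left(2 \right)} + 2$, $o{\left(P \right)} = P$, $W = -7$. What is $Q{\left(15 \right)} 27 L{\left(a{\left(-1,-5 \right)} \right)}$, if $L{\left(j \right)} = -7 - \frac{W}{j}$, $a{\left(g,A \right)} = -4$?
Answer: $- \frac{269325}{4} \approx -67331.0$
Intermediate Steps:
$Y = 4$ ($Y = 2 + 2 = 4$)
$Q{\left(I \right)} = I \left(4 + I\right)$ ($Q{\left(I \right)} = I \left(I + 4\right) = I \left(4 + I\right)$)
$L{\left(j \right)} = -7 + \frac{7}{j}$ ($L{\left(j \right)} = -7 - - \frac{7}{j} = -7 + \frac{7}{j}$)
$Q{\left(15 \right)} 27 L{\left(a{\left(-1,-5 \right)} \right)} = 15 \left(4 + 15\right) 27 \left(-7 + \frac{7}{-4}\right) = 15 \cdot 19 \cdot 27 \left(-7 + 7 \left(- \frac{1}{4}\right)\right) = 285 \cdot 27 \left(-7 - \frac{7}{4}\right) = 7695 \left(- \frac{35}{4}\right) = - \frac{269325}{4}$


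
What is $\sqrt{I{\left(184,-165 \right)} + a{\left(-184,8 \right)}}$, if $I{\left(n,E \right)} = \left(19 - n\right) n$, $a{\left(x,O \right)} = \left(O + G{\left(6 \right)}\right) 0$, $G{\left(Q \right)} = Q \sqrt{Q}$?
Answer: $2 i \sqrt{7590} \approx 174.24 i$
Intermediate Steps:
$G{\left(Q \right)} = Q^{\frac{3}{2}}$
$a{\left(x,O \right)} = 0$ ($a{\left(x,O \right)} = \left(O + 6^{\frac{3}{2}}\right) 0 = \left(O + 6 \sqrt{6}\right) 0 = 0$)
$I{\left(n,E \right)} = n \left(19 - n\right)$
$\sqrt{I{\left(184,-165 \right)} + a{\left(-184,8 \right)}} = \sqrt{184 \left(19 - 184\right) + 0} = \sqrt{184 \left(-165\right) + 0} = \sqrt{-30360 + 0} = \sqrt{-30360} = 2 i \sqrt{7590}$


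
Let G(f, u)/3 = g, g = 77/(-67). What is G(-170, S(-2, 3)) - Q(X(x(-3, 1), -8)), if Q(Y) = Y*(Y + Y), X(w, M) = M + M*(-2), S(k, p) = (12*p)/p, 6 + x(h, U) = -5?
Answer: -8807/67 ≈ -131.45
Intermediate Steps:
x(h, U) = -11 (x(h, U) = -6 - 5 = -11)
S(k, p) = 12
X(w, M) = -M (X(w, M) = M - 2*M = -M)
g = -77/67 (g = 77*(-1/67) = -77/67 ≈ -1.1493)
G(f, u) = -231/67 (G(f, u) = 3*(-77/67) = -231/67)
Q(Y) = 2*Y² (Q(Y) = Y*(2*Y) = 2*Y²)
G(-170, S(-2, 3)) - Q(X(x(-3, 1), -8)) = -231/67 - 2*(-1*(-8))² = -231/67 - 2*8² = -231/67 - 2*64 = -231/67 - 1*128 = -231/67 - 128 = -8807/67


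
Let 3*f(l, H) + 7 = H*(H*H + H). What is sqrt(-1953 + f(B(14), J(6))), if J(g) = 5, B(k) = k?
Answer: 2*I*sqrt(4287)/3 ≈ 43.65*I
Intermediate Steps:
f(l, H) = -7/3 + H*(H + H**2)/3 (f(l, H) = -7/3 + (H*(H*H + H))/3 = -7/3 + (H*(H**2 + H))/3 = -7/3 + (H*(H + H**2))/3 = -7/3 + H*(H + H**2)/3)
sqrt(-1953 + f(B(14), J(6))) = sqrt(-1953 + (-7/3 + (1/3)*5**2 + (1/3)*5**3)) = sqrt(-1953 + (-7/3 + (1/3)*25 + (1/3)*125)) = sqrt(-1953 + (-7/3 + 25/3 + 125/3)) = sqrt(-1953 + 143/3) = sqrt(-5716/3) = 2*I*sqrt(4287)/3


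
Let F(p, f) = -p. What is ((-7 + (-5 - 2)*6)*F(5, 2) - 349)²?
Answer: 10816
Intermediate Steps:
((-7 + (-5 - 2)*6)*F(5, 2) - 349)² = ((-7 + (-5 - 2)*6)*(-1*5) - 349)² = ((-7 - 7*6)*(-5) - 349)² = ((-7 - 42)*(-5) - 349)² = (-49*(-5) - 349)² = (245 - 349)² = (-104)² = 10816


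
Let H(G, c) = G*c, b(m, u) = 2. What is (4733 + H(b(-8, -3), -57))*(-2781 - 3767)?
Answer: -30245212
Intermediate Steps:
(4733 + H(b(-8, -3), -57))*(-2781 - 3767) = (4733 + 2*(-57))*(-2781 - 3767) = (4733 - 114)*(-6548) = 4619*(-6548) = -30245212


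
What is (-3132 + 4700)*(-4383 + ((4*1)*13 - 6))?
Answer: -6800416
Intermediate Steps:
(-3132 + 4700)*(-4383 + ((4*1)*13 - 6)) = 1568*(-4383 + (4*13 - 6)) = 1568*(-4383 + (52 - 6)) = 1568*(-4383 + 46) = 1568*(-4337) = -6800416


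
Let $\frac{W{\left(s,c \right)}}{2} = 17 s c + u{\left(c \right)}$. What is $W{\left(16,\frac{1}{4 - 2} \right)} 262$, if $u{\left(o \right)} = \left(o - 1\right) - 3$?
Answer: $69430$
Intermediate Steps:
$u{\left(o \right)} = -4 + o$ ($u{\left(o \right)} = \left(-1 + o\right) - 3 = -4 + o$)
$W{\left(s,c \right)} = -8 + 2 c + 34 c s$ ($W{\left(s,c \right)} = 2 \left(17 s c + \left(-4 + c\right)\right) = 2 \left(17 c s + \left(-4 + c\right)\right) = 2 \left(-4 + c + 17 c s\right) = -8 + 2 c + 34 c s$)
$W{\left(16,\frac{1}{4 - 2} \right)} 262 = \left(-8 + \frac{2}{4 - 2} + 34 \frac{1}{4 - 2} \cdot 16\right) 262 = \left(-8 + \frac{2}{2} + 34 \cdot \frac{1}{2} \cdot 16\right) 262 = \left(-8 + 2 \cdot \frac{1}{2} + 34 \cdot \frac{1}{2} \cdot 16\right) 262 = \left(-8 + 1 + 272\right) 262 = 265 \cdot 262 = 69430$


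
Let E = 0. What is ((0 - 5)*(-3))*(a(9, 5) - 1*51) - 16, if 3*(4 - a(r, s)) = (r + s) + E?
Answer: -791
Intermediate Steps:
a(r, s) = 4 - r/3 - s/3 (a(r, s) = 4 - ((r + s) + 0)/3 = 4 - (r + s)/3 = 4 + (-r/3 - s/3) = 4 - r/3 - s/3)
((0 - 5)*(-3))*(a(9, 5) - 1*51) - 16 = ((0 - 5)*(-3))*((4 - 1/3*9 - 1/3*5) - 1*51) - 16 = (-5*(-3))*((4 - 3 - 5/3) - 51) - 16 = 15*(-2/3 - 51) - 16 = 15*(-155/3) - 16 = -775 - 16 = -791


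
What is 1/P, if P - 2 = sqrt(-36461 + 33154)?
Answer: 2/3311 - I*sqrt(3307)/3311 ≈ 0.00060405 - 0.017368*I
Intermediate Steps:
P = 2 + I*sqrt(3307) (P = 2 + sqrt(-36461 + 33154) = 2 + sqrt(-3307) = 2 + I*sqrt(3307) ≈ 2.0 + 57.507*I)
1/P = 1/(2 + I*sqrt(3307))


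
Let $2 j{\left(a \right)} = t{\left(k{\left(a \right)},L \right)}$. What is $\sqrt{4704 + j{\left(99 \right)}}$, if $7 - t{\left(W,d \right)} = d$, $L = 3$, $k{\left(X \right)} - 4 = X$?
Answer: $\sqrt{4706} \approx 68.6$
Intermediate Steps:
$k{\left(X \right)} = 4 + X$
$t{\left(W,d \right)} = 7 - d$
$j{\left(a \right)} = 2$ ($j{\left(a \right)} = \frac{7 - 3}{2} = \frac{1}{2} \cdot 4 = 2$)
$\sqrt{4704 + j{\left(99 \right)}} = \sqrt{4704 + 2} = \sqrt{4706}$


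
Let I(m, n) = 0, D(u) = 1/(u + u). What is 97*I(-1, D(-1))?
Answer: 0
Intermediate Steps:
D(u) = 1/(2*u)
97*I(-1, D(-1)) = 97*0 = 0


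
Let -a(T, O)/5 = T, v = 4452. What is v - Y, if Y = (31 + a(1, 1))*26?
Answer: 3776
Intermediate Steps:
a(T, O) = -5*T
Y = 676 (Y = (31 - 5*1)*26 = (31 - 5)*26 = 26*26 = 676)
v - Y = 4452 - 1*676 = 4452 - 676 = 3776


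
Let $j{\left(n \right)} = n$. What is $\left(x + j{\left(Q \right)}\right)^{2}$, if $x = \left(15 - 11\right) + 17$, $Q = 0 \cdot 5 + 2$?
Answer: $529$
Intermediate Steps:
$Q = 2$ ($Q = 0 + 2 = 2$)
$x = 21$ ($x = 4 + 17 = 21$)
$\left(x + j{\left(Q \right)}\right)^{2} = \left(21 + 2\right)^{2} = 23^{2} = 529$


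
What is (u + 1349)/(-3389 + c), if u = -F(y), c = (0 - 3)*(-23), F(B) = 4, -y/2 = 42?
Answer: -269/664 ≈ -0.40512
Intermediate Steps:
y = -84 (y = -2*42 = -84)
c = 69 (c = -3*(-23) = 69)
u = -4 (u = -1*4 = -4)
(u + 1349)/(-3389 + c) = (-4 + 1349)/(-3389 + 69) = 1345/(-3320) = 1345*(-1/3320) = -269/664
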